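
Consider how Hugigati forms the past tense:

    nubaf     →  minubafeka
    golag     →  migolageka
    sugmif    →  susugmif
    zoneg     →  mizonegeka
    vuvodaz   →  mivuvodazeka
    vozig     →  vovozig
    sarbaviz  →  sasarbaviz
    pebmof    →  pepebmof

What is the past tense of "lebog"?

sarbaviz and vuvodaz both end in -z yet inflect differently (sasarbaviz, mivuvodazeka), so the final letter is not what conditions the rule; the last vowel is.
"lebog" has last vowel 'o'. The one such stem in the data (pebmof → pepebmof) repeats the first consonant+vowel as a prefix (as do sarbaviz, vozig), so the same rule applies.
So lebog → lelebog.

lelebog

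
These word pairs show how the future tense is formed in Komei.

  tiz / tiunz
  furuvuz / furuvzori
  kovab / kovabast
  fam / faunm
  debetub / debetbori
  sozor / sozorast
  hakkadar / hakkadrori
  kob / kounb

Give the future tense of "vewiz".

vewizast

kob and kovab both end in -b yet inflect differently (kounb, kovabast), so the final letter is not what conditions the rule; the number of vowels is.
"vewiz" has 2 vowels. The stems with 2 vowels (sozor → sozorast, kovab → kovabast) add -ast.
So vewiz → vewizast.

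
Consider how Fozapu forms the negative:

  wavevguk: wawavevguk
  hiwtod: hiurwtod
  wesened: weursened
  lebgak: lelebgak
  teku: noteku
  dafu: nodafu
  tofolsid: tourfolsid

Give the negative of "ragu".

wavevguk and dafu both have last vowel 'u' yet inflect differently (wawavevguk, nodafu), so the last vowel is not what conditions the rule; the final letter is.
"ragu" ends in -u. The stems ending in -u (dafu → nodafu, teku → noteku) add the prefix no-.
The other patterns: stems ending in -k repeat the first consonant+vowel as a prefix; stems ending in -d insert -ur- after the first vowel.
So ragu → noragu.

noragu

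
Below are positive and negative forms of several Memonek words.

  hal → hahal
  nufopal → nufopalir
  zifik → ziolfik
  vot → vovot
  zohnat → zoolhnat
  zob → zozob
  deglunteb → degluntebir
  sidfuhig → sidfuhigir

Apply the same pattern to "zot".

"zot" has 1 vowel. The stems with 1 vowel (vot → vovot, hal → hahal, zob → zozob) repeat the first consonant+vowel as a prefix.
So zot → zozot.

zozot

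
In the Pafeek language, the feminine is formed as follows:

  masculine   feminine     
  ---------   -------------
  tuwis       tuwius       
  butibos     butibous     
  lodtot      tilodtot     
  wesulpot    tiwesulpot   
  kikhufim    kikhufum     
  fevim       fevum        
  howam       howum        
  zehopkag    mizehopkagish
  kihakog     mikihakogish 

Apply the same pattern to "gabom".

butibos and lodtot both have last vowel 'o' yet inflect differently (butibous, tilodtot), so the last vowel is not what conditions the rule; the final letter is.
"gabom" ends in -m. The stems ending in -m (kikhufim → kikhufum, fevim → fevum, howam → howum) change the last vowel to 'u'.
The other patterns: stems ending in -s drop the final letter and add -us; stems ending in -t add the prefix ti-; stems ending in -g add mi- … -ish around the stem.
So gabom → gabum.

gabum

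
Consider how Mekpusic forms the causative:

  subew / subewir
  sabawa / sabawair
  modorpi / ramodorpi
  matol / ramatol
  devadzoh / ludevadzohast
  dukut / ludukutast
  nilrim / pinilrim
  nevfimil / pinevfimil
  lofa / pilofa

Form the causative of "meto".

rameto

matol and nevfimil both end in -l yet inflect differently (ramatol, pinevfimil), so the final letter is not what conditions the rule; the first letter is.
"meto" begins with m-. The stems beginning with m- (modorpi → ramodorpi, matol → ramatol) add the prefix ra-.
The other patterns: stems beginning with s- add -ir; stems beginning with d- add lu- … -ast around the stem; stems beginning with l- or n- add the prefix pi-.
So meto → rameto.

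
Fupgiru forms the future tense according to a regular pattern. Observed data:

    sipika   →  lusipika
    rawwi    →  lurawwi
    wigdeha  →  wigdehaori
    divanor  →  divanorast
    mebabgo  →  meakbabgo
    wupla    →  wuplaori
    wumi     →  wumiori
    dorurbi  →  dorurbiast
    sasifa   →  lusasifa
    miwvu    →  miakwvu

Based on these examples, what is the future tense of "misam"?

dorurbi and wumi both end in -i yet inflect differently (dorurbiast, wumiori), so the final letter is not what conditions the rule; the first letter is.
"misam" begins with m-. The stems beginning with m- (miwvu → miakwvu, mebabgo → meakbabgo) insert -ak- after the first vowel.
The other patterns: stems beginning with d- add -ast; stems beginning with w- add -ori; stems beginning with r- or s- add the prefix lu-.
So misam → miaksam.

miaksam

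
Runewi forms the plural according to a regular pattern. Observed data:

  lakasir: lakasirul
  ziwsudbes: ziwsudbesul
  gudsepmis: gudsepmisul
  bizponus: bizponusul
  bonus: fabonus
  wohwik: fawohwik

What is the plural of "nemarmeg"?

ziwsudbes and bonus both end in -s yet inflect differently (ziwsudbesul, fabonus), so the final letter is not what conditions the rule; the number of vowels is.
"nemarmeg" has 3 vowels. The stems with 3 vowels (lakasir → lakasirul, ziwsudbes → ziwsudbesul, gudsepmis → gudsepmisul) add -ul.
So nemarmeg → nemarmegul.

nemarmegul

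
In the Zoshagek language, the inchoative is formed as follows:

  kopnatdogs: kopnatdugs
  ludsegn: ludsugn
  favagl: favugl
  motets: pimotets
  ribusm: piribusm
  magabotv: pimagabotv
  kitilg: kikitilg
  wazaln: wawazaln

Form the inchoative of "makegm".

makugm

kopnatdogs and motets both end in -s yet inflect differently (kopnatdugs, pimotets), so the final letter is not what conditions the rule; the second-to-last letter is.
"makegm" has second-to-last letter 'g'. The stems whose second-to-last letter is 'g' (kopnatdogs → kopnatdugs, ludsegn → ludsugn, favagl → favugl) change the last vowel to 'u'.
The other patterns: stems whose second-to-last letter is 's' or 't' add the prefix pi-; stems whose second-to-last letter is 'l' repeat the first consonant+vowel as a prefix.
So makegm → makugm.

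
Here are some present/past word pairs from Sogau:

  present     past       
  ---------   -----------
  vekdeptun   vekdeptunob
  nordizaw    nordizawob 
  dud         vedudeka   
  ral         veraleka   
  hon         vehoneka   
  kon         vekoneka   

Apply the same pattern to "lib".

"lib" has 1 vowel. The stems with 1 vowel (dud → vedudeka, ral → veraleka, hon → vehoneka) add ve- … -eka around the stem.
So lib → velibeka.

velibeka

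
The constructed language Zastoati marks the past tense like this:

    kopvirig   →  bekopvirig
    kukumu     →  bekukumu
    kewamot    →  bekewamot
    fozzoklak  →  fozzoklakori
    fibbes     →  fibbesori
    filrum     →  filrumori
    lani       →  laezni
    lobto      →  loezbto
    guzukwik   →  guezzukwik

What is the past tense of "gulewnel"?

"gulewnel" begins with g-. The one such stem in the data (guzukwik → guezzukwik) inserts -ez- after the first vowel (as do lani, lobto), so the same rule applies.
The other patterns: stems beginning with k- add the prefix be-; stems beginning with f- add -ori.
So gulewnel → guezlewnel.

guezlewnel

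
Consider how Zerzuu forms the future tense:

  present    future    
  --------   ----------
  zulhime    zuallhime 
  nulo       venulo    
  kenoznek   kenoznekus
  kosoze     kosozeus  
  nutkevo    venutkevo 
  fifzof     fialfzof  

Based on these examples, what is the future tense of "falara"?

faallara

kosoze and zulhime both end in -e yet inflect differently (kosozeus, zuallhime), so the final letter is not what conditions the rule; the first letter is.
"falara" begins with f-. The one such stem in the data (fifzof → fialfzof) inserts -al- after the first vowel (as does zulhime), so the same rule applies.
The other patterns: stems beginning with k- add -us; stems beginning with n- add the prefix ve-.
So falara → faallara.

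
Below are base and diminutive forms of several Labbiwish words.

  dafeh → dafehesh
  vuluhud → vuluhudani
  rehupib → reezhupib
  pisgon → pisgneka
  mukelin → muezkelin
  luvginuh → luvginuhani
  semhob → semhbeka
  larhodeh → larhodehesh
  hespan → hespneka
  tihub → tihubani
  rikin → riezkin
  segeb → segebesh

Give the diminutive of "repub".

rehupib and segeb both end in -b yet inflect differently (reezhupib, segebesh), so the final letter is not what conditions the rule; the last vowel is.
"repub" has last vowel 'u'. The stems whose last vowel is 'u' (vuluhud → vuluhudani, tihub → tihubani, luvginuh → luvginuhani) add -ani.
The other patterns: stems whose last vowel is 'i' insert -ez- after the first vowel; stems whose last vowel is 'e' add -esh; stems whose last vowel is 'a' or 'o' delete the last vowel and add -eka.
So repub → repubani.

repubani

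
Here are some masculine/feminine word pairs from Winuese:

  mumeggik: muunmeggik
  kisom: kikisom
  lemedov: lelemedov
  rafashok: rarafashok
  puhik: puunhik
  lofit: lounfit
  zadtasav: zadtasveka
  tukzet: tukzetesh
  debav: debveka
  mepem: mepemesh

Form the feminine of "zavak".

zavkeka

mumeggik and rafashok both end in -k yet inflect differently (muunmeggik, rarafashok), so the final letter is not what conditions the rule; the last vowel is.
"zavak" has last vowel 'a'. The stems whose last vowel is 'a' (debav → debveka, zadtasav → zadtasveka) delete the last vowel and add -eka.
So zavak → zavkeka.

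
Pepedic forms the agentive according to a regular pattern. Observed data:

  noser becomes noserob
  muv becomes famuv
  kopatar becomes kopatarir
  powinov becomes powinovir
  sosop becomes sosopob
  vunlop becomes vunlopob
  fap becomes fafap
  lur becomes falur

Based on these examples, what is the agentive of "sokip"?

fap and sosop both end in -p yet inflect differently (fafap, sosopob), so the final letter is not what conditions the rule; the number of vowels is.
"sokip" has 2 vowels. The stems with 2 vowels (sosop → sosopob, vunlop → vunlopob, noser → noserob) add -ob.
The other patterns: stems with 1 vowel add the prefix fa-; stems with 3 vowels add -ir.
So sokip → sokipob.

sokipob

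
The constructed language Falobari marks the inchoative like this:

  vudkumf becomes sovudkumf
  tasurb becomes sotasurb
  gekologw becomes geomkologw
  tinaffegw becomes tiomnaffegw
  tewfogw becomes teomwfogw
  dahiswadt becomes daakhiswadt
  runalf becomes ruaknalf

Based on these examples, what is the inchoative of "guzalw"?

vudkumf and runalf both end in -f yet inflect differently (sovudkumf, ruaknalf), so the final letter is not what conditions the rule; the second-to-last letter is.
"guzalw" has second-to-last letter 'l'. The one such stem in the data (runalf → ruaknalf) inserts -ak- after the first vowel (as does dahiswadt), so the same rule applies.
The other patterns: stems whose second-to-last letter is 'm' or 'r' add the prefix so-; stems whose second-to-last letter is 'g' insert -om- after the first vowel.
So guzalw → guakzalw.

guakzalw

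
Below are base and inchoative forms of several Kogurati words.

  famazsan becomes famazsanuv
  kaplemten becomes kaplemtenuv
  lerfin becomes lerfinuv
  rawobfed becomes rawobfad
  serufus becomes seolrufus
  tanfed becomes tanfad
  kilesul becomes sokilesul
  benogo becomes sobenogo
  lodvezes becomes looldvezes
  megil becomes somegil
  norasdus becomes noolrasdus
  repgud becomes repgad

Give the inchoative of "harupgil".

kilesul and serufus both have last vowel 'u' yet inflect differently (sokilesul, seolrufus), so the last vowel is not what conditions the rule; the final letter is.
"harupgil" ends in -l. The stems ending in -l (kilesul → sokilesul, megil → somegil) add the prefix so-.
The other patterns: stems ending in -s insert -ol- after the first vowel; stems ending in -d change the last vowel to 'a'; stems ending in -n add -uv.
So harupgil → soharupgil.

soharupgil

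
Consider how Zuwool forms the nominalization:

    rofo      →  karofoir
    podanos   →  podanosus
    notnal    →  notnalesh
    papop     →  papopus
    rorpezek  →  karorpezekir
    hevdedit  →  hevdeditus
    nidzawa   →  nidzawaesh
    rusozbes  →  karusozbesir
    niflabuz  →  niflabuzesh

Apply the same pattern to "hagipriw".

"hagipriw" begins with h-. The one such stem in the data (hevdedit → hevdeditus) adds -us, so the same rule applies.
The other patterns: stems beginning with n- add -esh; stems beginning with r- add ka- … -ir around the stem.
So hagipriw → hagipriwus.

hagipriwus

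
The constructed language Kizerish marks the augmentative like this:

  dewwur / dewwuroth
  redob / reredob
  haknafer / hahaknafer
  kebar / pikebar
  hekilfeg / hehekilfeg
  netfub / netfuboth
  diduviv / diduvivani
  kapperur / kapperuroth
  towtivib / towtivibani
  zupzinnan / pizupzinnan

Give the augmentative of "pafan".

"pafan" has last vowel 'a'. The stems whose last vowel is 'a' (zupzinnan → pizupzinnan, kebar → pikebar) add the prefix pi-.
The other patterns: stems whose last vowel is 'u' add -oth; stems whose last vowel is 'i' add -ani; stems whose last vowel is 'e' or 'o' repeat the first consonant+vowel as a prefix.
So pafan → pipafan.

pipafan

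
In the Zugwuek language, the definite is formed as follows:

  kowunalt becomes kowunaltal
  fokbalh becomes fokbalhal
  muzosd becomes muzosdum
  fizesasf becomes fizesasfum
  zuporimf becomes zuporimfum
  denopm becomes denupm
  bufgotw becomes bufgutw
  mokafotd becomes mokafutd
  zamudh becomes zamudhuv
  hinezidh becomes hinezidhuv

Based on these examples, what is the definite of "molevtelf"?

molevtelfal

"molevtelf" has second-to-last letter 'l'. The stems whose second-to-last letter is 'l' (kowunalt → kowunaltal, fokbalh → fokbalhal) add -al.
The other patterns: stems whose second-to-last letter is 'm' or 's' add -um; stems whose second-to-last letter is 'p' or 't' change the last vowel to 'u'; stems whose second-to-last letter is 'd' add -uv.
So molevtelf → molevtelfal.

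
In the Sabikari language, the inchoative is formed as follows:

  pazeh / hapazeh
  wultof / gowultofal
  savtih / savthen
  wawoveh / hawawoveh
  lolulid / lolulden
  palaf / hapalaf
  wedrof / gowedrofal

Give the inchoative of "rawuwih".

rawuwhen

wedrof and palaf both end in -f yet inflect differently (gowedrofal, hapalaf), so the final letter is not what conditions the rule; the last vowel is.
"rawuwih" has last vowel 'i'. The stems whose last vowel is 'i' (lolulid → lolulden, savtih → savthen) delete the last vowel and add -en.
The other patterns: stems whose last vowel is 'o' add go- … -al around the stem; stems whose last vowel is 'a' or 'e' add the prefix ha-.
So rawuwih → rawuwhen.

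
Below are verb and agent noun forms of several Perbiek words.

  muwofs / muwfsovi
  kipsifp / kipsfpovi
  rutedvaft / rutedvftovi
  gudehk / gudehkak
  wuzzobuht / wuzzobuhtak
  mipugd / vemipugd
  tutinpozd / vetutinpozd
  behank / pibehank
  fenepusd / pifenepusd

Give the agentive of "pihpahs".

"pihpahs" has second-to-last letter 'h'. The stems whose second-to-last letter is 'h' (gudehk → gudehkak, wuzzobuht → wuzzobuhtak) add -ak.
So pihpahs → pihpahsak.

pihpahsak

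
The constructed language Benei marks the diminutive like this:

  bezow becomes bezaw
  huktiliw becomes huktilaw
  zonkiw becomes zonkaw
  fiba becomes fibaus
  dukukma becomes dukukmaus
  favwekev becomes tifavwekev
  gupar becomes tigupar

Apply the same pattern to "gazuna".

fiba and gupar both have last vowel 'a' yet inflect differently (fibaus, tigupar), so the last vowel is not what conditions the rule; the final letter is.
"gazuna" ends in -a. The stems ending in -a (fiba → fibaus, dukukma → dukukmaus) add -us.
So gazuna → gazunaus.

gazunaus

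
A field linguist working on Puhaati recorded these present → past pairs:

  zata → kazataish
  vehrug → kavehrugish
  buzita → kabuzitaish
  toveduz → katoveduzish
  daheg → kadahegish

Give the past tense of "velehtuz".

Every pair shown (zata → kazataish, vehrug → kavehrugish, buzita → kabuzitaish, …) follows the same rule: add ka- … -ish around the stem.
So velehtuz → kavelehtuzish.

kavelehtuzish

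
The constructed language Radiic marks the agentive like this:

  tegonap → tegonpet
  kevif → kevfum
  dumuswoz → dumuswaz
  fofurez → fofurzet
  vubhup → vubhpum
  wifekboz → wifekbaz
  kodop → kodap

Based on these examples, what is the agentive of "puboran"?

vubhup and kodop both end in -p yet inflect differently (vubhpum, kodap), so the final letter is not what conditions the rule; the last vowel is.
"puboran" has last vowel 'a'. The one such stem in the data (tegonap → tegonpet) deletes the last vowel and adds -et (as does fofurez), so the same rule applies.
So puboran → pubornet.

pubornet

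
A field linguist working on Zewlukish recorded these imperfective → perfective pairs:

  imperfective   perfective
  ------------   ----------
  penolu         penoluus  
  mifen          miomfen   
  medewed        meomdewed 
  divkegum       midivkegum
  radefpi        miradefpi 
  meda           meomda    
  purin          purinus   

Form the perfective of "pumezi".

mifen and purin both end in -n yet inflect differently (miomfen, purinus), so the final letter is not what conditions the rule; the first letter is.
"pumezi" begins with p-. The stems beginning with p- (penolu → penoluus, purin → purinus) add -us.
So pumezi → pumezius.

pumezius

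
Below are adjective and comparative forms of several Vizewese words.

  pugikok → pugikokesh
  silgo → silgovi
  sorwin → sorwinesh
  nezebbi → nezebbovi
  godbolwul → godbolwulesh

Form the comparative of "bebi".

bebovi

sorwin and nezebbi both have last vowel 'i' yet inflect differently (sorwinesh, nezebbovi), so the last vowel is not what conditions the rule; whether the stem ends in a vowel or a consonant is.
"bebi" ends in a vowel. The stems ending in a vowel (nezebbi → nezebbovi, silgo → silgovi) drop the final letter and add -ovi.
The other pattern: stems ending in a consonant add -esh.
So bebi → bebovi.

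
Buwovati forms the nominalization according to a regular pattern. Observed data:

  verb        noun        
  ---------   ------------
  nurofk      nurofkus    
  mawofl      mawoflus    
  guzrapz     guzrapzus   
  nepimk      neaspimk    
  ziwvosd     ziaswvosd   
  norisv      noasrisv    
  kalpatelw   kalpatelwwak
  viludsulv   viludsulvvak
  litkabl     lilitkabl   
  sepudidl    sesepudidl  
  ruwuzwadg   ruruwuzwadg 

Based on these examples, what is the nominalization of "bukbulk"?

nurofk and nepimk both end in -k yet inflect differently (nurofkus, neaspimk), so the final letter is not what conditions the rule; the second-to-last letter is.
"bukbulk" has second-to-last letter 'l'. The stems whose second-to-last letter is 'l' (kalpatelw → kalpatelwwak, viludsulv → viludsulvvak) double the final consonant and add -ak.
So bukbulk → bukbulkkak.

bukbulkkak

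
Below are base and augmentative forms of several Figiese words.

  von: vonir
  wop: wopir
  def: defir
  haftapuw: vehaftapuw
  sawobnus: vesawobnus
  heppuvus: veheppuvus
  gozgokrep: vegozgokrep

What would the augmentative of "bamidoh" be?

"bamidoh" has 3 vowels. The stems with 3 vowels (haftapuw → vehaftapuw, sawobnus → vesawobnus, heppuvus → veheppuvus) add the prefix ve-.
The other pattern: stems with 1 vowel add -ir.
So bamidoh → vebamidoh.

vebamidoh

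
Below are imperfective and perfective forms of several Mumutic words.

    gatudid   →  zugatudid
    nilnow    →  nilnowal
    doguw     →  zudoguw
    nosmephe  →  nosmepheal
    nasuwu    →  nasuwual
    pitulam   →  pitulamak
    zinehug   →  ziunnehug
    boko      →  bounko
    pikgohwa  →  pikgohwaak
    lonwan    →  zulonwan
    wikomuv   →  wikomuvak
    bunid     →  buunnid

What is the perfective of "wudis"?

"wudis" begins with w-. The one such stem in the data (wikomuv → wikomuvak) adds -ak, so the same rule applies.
The other patterns: stems beginning with n- add -al; stems beginning with b- or z- insert -un- after the first vowel; stems beginning with d-, g- or l- add the prefix zu-.
So wudis → wudisak.

wudisak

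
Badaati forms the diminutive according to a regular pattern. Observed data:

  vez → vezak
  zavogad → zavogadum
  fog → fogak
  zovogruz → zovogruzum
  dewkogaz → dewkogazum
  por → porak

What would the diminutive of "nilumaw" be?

zovogruz and vez both end in -z yet inflect differently (zovogruzum, vezak), so the final letter is not what conditions the rule; the number of vowels is.
"nilumaw" has 3 vowels. The stems with 3 vowels (zavogad → zavogadum, zovogruz → zovogruzum, dewkogaz → dewkogazum) add -um.
The other pattern: stems with 1 vowel add -ak.
So nilumaw → nilumawum.

nilumawum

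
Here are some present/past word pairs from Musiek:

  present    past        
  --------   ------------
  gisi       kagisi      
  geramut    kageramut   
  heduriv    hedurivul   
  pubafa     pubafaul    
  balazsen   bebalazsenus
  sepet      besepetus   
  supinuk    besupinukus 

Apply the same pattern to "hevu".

geramut and sepet both end in -t yet inflect differently (kageramut, besepetus), so the final letter is not what conditions the rule; the first letter is.
"hevu" begins with h-. The one such stem in the data (heduriv → hedurivul) adds -ul, so the same rule applies.
The other patterns: stems beginning with g- add the prefix ka-; stems beginning with b- or s- add be- … -us around the stem.
So hevu → hevuul.

hevuul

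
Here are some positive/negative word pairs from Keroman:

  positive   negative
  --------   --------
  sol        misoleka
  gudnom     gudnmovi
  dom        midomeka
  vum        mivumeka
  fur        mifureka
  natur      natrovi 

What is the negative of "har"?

mihareka

gudnom and dom both end in -m yet inflect differently (gudnmovi, midomeka), so the final letter is not what conditions the rule; the number of vowels is.
"har" has 1 vowel. The stems with 1 vowel (sol → misoleka, dom → midomeka, fur → mifureka) add mi- … -eka around the stem.
So har → mihareka.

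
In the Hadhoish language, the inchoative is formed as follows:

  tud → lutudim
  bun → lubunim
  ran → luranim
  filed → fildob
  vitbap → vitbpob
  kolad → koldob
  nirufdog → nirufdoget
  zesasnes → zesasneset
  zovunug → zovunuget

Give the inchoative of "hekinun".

tud and filed both end in -d yet inflect differently (lutudim, fildob), so the final letter is not what conditions the rule; the number of vowels is.
"hekinun" has 3 vowels. The stems with 3 vowels (nirufdog → nirufdoget, zesasnes → zesasneset, zovunug → zovunuget) add -et.
So hekinun → hekinunet.

hekinunet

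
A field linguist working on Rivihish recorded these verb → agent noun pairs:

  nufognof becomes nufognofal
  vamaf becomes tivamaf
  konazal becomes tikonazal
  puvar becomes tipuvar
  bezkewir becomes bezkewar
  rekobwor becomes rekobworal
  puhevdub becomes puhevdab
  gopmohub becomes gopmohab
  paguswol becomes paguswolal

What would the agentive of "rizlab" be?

tirizlab

rekobwor and bezkewir both end in -r yet inflect differently (rekobworal, bezkewar), so the final letter is not what conditions the rule; the last vowel is.
"rizlab" has last vowel 'a'. The stems whose last vowel is 'a' (konazal → tikonazal, vamaf → tivamaf, puvar → tipuvar) add the prefix ti-.
The other patterns: stems whose last vowel is 'o' add -al; stems whose last vowel is 'i' or 'u' change the last vowel to 'a'.
So rizlab → tirizlab.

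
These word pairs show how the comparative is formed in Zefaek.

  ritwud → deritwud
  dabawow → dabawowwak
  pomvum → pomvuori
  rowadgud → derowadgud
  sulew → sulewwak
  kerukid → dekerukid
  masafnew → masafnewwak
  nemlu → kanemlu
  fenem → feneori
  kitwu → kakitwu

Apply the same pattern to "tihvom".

"tihvom" ends in -m. The stems ending in -m (pomvum → pomvuori, fenem → feneori) drop the final letter and add -ori.
The other patterns: stems ending in -w double the final consonant and add -ak; stems ending in -d add the prefix de-; stems ending in -u add the prefix ka-.
So tihvom → tihvoori.

tihvoori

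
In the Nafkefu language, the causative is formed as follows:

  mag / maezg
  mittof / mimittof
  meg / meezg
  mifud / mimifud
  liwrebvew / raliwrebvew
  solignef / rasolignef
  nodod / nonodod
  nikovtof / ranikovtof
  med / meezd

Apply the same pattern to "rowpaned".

med and mifud both end in -d yet inflect differently (meezd, mimifud), so the final letter is not what conditions the rule; the number of vowels is.
"rowpaned" has 3 vowels. The stems with 3 vowels (nikovtof → ranikovtof, solignef → rasolignef, liwrebvew → raliwrebvew) add the prefix ra-.
So rowpaned → rarowpaned.

rarowpaned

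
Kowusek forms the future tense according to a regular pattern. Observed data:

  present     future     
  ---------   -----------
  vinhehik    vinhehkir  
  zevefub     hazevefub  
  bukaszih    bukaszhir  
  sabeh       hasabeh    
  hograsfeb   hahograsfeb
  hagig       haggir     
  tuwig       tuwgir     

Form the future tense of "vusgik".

"vusgik" has last vowel 'i'. The stems whose last vowel is 'i' (vinhehik → vinhehkir, hagig → haggir, bukaszih → bukaszhir) delete the last vowel and add -ir.
So vusgik → vusgkir.

vusgkir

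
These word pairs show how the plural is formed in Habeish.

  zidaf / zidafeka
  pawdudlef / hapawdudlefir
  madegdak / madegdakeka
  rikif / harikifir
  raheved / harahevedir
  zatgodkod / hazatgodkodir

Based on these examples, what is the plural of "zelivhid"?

zidaf and pawdudlef both end in -f yet inflect differently (zidafeka, hapawdudlefir), so the final letter is not what conditions the rule; the last vowel is.
"zelivhid" has last vowel 'i'. The one such stem in the data (rikif → harikifir) adds ha- … -ir around the stem, so the same rule applies.
The other pattern: stems whose last vowel is 'a' add -eka.
So zelivhid → hazelivhidir.

hazelivhidir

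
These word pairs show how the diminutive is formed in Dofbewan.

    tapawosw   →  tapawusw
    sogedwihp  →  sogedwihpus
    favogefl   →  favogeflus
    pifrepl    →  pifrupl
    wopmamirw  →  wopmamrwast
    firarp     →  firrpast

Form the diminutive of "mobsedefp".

mobsedefpus

"mobsedefp" has second-to-last letter 'f'. The one such stem in the data (favogefl → favogeflus) adds -us, so the same rule applies.
So mobsedefp → mobsedefpus.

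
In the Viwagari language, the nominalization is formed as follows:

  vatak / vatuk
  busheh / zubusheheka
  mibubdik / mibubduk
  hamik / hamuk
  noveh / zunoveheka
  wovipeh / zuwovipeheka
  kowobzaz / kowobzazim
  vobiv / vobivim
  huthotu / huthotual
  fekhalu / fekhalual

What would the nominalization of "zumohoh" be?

zuzumohoheka

hamik and vobiv both have last vowel 'i' yet inflect differently (hamuk, vobivim), so the last vowel is not what conditions the rule; the final letter is.
"zumohoh" ends in -h. The stems ending in -h (wovipeh → zuwovipeheka, noveh → zunoveheka, busheh → zubusheheka) add zu- … -eka around the stem.
The other patterns: stems ending in -u add -al; stems ending in -k change the last vowel to 'u'; stems ending in -v or -z add -im.
So zumohoh → zuzumohoheka.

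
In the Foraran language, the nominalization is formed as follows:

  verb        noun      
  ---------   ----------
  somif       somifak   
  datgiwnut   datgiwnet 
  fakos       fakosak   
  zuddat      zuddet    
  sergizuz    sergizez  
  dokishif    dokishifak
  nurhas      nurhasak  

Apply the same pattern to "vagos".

vagosak

zuddat and nurhas both have last vowel 'a' yet inflect differently (zuddet, nurhasak), so the last vowel is not what conditions the rule; the final letter is.
"vagos" ends in -s. The stems ending in -s (nurhas → nurhasak, fakos → fakosak) add -ak.
The other pattern: stems ending in -t or -z change the last vowel to 'e'.
So vagos → vagosak.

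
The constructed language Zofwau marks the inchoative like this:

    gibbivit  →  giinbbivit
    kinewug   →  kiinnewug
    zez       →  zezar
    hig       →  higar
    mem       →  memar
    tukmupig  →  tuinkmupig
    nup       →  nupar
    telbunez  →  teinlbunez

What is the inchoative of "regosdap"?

tukmupig and hig both end in -g yet inflect differently (tuinkmupig, higar), so the final letter is not what conditions the rule; the number of vowels is.
"regosdap" has 3 vowels. The stems with 3 vowels (tukmupig → tuinkmupig, gibbivit → giinbbivit, telbunez → teinlbunez) insert -in- after the first vowel.
The other pattern: stems with 1 vowel add -ar.
So regosdap → reingosdap.

reingosdap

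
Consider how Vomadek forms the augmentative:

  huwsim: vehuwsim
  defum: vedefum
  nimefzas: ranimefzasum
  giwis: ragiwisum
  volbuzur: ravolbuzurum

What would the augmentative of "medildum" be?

vemedildum

defum and volbuzur both have last vowel 'u' yet inflect differently (vedefum, ravolbuzurum), so the last vowel is not what conditions the rule; the final letter is.
"medildum" ends in -m. The stems ending in -m (defum → vedefum, huwsim → vehuwsim) add the prefix ve-.
The other pattern: stems ending in -r or -s add ra- … -um around the stem.
So medildum → vemedildum.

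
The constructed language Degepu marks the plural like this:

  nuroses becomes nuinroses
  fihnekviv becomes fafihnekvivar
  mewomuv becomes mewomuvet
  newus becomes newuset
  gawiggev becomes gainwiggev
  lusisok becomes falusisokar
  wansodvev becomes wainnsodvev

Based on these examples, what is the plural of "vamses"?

"vamses" has last vowel 'e'. The stems whose last vowel is 'e' (wansodvev → wainnsodvev, nuroses → nuinroses, gawiggev → gainwiggev) insert -in- after the first vowel.
So vamses → vainmses.

vainmses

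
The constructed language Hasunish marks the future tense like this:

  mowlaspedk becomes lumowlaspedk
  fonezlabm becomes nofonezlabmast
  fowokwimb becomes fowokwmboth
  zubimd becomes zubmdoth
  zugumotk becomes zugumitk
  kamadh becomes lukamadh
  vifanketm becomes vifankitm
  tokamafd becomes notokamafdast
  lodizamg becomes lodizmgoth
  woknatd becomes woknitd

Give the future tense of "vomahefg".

"vomahefg" has second-to-last letter 'f'. The one such stem in the data (tokamafd → notokamafdast) adds no- … -ast around the stem, so the same rule applies.
So vomahefg → novomahefgast.

novomahefgast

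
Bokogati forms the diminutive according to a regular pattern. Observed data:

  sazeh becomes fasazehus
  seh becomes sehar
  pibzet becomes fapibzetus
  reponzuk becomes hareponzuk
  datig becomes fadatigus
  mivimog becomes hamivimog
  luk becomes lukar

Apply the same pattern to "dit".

"dit" has 1 vowel. The stems with 1 vowel (luk → lukar, seh → sehar) add -ar.
So dit → ditar.

ditar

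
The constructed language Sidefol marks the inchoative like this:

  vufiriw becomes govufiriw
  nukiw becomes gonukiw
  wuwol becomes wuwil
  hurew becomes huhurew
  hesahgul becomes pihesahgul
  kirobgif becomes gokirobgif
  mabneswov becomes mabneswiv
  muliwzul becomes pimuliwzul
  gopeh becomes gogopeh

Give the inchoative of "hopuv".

pihopuv

"hopuv" has last vowel 'u'. The stems whose last vowel is 'u' (muliwzul → pimuliwzul, hesahgul → pihesahgul) add the prefix pi-.
The other patterns: stems whose last vowel is 'i' add the prefix go-; stems whose last vowel is 'e' repeat the first consonant+vowel as a prefix; stems whose last vowel is 'o' change the last vowel to 'i'.
So hopuv → pihopuv.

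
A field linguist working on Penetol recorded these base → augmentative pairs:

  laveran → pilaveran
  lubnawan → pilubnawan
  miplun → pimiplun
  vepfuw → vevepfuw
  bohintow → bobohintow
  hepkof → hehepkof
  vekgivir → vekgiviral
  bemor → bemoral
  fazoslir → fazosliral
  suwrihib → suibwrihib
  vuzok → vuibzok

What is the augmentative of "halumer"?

halumeral

"halumer" ends in -r. The stems ending in -r (vekgivir → vekgiviral, bemor → bemoral, fazoslir → fazosliral) add -al.
So halumer → halumeral.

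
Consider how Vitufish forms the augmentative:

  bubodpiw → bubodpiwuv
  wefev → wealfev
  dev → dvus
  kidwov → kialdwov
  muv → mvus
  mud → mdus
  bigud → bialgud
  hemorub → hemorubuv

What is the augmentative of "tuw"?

mud and bigud both end in -d yet inflect differently (mdus, bialgud), so the final letter is not what conditions the rule; the number of vowels is.
"tuw" has 1 vowel. The stems with 1 vowel (dev → dvus, muv → mvus, mud → mdus) delete the last vowel and add -us.
The other patterns: stems with 2 vowels insert -al- after the first vowel; stems with 3 vowels add -uv.
So tuw → twus.

twus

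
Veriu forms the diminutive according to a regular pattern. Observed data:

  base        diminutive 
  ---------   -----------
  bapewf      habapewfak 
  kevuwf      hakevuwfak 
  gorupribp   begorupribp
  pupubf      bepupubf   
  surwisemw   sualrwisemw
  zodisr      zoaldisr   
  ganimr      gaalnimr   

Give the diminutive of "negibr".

bapewf and pupubf both end in -f yet inflect differently (habapewfak, bepupubf), so the final letter is not what conditions the rule; the second-to-last letter is.
"negibr" has second-to-last letter 'b'. The stems whose second-to-last letter is 'b' (gorupribp → begorupribp, pupubf → bepupubf) add the prefix be-.
The other patterns: stems whose second-to-last letter is 'w' add ha- … -ak around the stem; stems whose second-to-last letter is 'm' or 's' insert -al- after the first vowel.
So negibr → benegibr.

benegibr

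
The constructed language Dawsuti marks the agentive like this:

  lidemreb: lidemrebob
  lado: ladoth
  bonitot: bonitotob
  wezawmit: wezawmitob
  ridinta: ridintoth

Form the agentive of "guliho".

bonitot and lado both have last vowel 'o' yet inflect differently (bonitotob, ladoth), so the last vowel is not what conditions the rule; whether the stem ends in a vowel or a consonant is.
"guliho" ends in a vowel. The stems ending in a vowel (ridinta → ridintoth, lado → ladoth) drop the final letter and add -oth.
The other pattern: stems ending in a consonant add -ob.
So guliho → gulihoth.

gulihoth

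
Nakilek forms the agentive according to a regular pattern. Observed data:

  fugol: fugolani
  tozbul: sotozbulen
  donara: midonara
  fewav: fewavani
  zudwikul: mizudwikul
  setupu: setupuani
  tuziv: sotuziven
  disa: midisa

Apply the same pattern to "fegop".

fegopani

tuziv and fewav both end in -v yet inflect differently (sotuziven, fewavani), so the final letter is not what conditions the rule; the first letter is.
"fegop" begins with f-. The stems beginning with f- (fewav → fewavani, fugol → fugolani) add -ani.
So fegop → fegopani.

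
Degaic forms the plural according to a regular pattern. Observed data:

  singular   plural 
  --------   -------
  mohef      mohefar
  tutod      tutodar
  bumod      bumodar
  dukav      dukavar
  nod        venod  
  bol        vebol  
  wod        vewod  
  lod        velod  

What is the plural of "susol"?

tutod and nod both end in -d yet inflect differently (tutodar, venod), so the final letter is not what conditions the rule; the number of vowels is.
"susol" has 2 vowels. The stems with 2 vowels (mohef → mohefar, tutod → tutodar, bumod → bumodar) add -ar.
So susol → susolar.

susolar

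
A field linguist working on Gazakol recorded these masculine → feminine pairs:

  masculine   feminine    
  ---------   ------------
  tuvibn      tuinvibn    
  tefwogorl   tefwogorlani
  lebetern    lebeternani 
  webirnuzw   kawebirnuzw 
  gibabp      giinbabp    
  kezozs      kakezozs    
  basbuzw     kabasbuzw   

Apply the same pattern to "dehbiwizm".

lebetern and tuvibn both end in -n yet inflect differently (lebeternani, tuinvibn), so the final letter is not what conditions the rule; the second-to-last letter is.
"dehbiwizm" has second-to-last letter 'z'. The stems whose second-to-last letter is 'z' (basbuzw → kabasbuzw, webirnuzw → kawebirnuzw, kezozs → kakezozs) add the prefix ka-.
The other patterns: stems whose second-to-last letter is 'r' add -ani; stems whose second-to-last letter is 'b' insert -in- after the first vowel.
So dehbiwizm → kadehbiwizm.

kadehbiwizm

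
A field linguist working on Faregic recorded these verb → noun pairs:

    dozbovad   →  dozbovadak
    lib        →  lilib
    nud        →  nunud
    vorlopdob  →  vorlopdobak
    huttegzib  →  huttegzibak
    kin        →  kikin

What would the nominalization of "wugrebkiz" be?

lib and huttegzib both end in -b yet inflect differently (lilib, huttegzibak), so the final letter is not what conditions the rule; the number of vowels is.
"wugrebkiz" has 3 vowels. The stems with 3 vowels (huttegzib → huttegzibak, dozbovad → dozbovadak, vorlopdob → vorlopdobak) add -ak.
The other pattern: stems with 1 vowel repeat the first consonant+vowel as a prefix.
So wugrebkiz → wugrebkizak.

wugrebkizak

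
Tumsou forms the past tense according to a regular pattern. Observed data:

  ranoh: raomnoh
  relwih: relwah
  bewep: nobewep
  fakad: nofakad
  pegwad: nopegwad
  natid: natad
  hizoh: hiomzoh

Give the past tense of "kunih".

hizoh and relwih both end in -h yet inflect differently (hiomzoh, relwah), so the final letter is not what conditions the rule; the last vowel is.
"kunih" has last vowel 'i'. The stems whose last vowel is 'i' (relwih → relwah, natid → natad) change the last vowel to 'a'.
So kunih → kunah.

kunah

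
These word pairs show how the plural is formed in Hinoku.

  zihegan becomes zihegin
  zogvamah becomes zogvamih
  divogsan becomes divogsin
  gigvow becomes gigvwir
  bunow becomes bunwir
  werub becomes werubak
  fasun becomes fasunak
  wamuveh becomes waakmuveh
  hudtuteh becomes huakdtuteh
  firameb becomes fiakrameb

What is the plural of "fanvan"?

fanvin

"fanvan" has last vowel 'a'. The stems whose last vowel is 'a' (zihegan → zihegin, zogvamah → zogvamih, divogsan → divogsin) change the last vowel to 'i'.
The other patterns: stems whose last vowel is 'o' delete the last vowel and add -ir; stems whose last vowel is 'u' add -ak; stems whose last vowel is 'e' insert -ak- after the first vowel.
So fanvan → fanvin.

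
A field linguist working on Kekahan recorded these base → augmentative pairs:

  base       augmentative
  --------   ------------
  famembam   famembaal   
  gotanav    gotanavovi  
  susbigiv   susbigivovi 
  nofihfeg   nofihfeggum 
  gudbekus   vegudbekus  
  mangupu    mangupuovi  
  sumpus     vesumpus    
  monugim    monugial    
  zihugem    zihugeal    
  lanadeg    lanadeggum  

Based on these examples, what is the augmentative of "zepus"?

lanadeg and zihugem both have last vowel 'e' yet inflect differently (lanadeggum, zihugeal), so the last vowel is not what conditions the rule; the final letter is.
"zepus" ends in -s. The stems ending in -s (gudbekus → vegudbekus, sumpus → vesumpus) add the prefix ve-.
The other patterns: stems ending in -g double the final consonant and add -um; stems ending in -m drop the final letter and add -al; stems ending in -u or -v add -ovi.
So zepus → vezepus.

vezepus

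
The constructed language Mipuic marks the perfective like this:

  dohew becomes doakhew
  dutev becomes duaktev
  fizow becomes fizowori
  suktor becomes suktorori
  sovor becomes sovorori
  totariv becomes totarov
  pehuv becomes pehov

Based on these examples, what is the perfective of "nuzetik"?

nuzetok

"nuzetik" has last vowel 'i'. The one such stem in the data (totariv → totarov) changes the last vowel to 'o' (as does pehuv), so the same rule applies.
The other patterns: stems whose last vowel is 'e' insert -ak- after the first vowel; stems whose last vowel is 'o' add -ori.
So nuzetik → nuzetok.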